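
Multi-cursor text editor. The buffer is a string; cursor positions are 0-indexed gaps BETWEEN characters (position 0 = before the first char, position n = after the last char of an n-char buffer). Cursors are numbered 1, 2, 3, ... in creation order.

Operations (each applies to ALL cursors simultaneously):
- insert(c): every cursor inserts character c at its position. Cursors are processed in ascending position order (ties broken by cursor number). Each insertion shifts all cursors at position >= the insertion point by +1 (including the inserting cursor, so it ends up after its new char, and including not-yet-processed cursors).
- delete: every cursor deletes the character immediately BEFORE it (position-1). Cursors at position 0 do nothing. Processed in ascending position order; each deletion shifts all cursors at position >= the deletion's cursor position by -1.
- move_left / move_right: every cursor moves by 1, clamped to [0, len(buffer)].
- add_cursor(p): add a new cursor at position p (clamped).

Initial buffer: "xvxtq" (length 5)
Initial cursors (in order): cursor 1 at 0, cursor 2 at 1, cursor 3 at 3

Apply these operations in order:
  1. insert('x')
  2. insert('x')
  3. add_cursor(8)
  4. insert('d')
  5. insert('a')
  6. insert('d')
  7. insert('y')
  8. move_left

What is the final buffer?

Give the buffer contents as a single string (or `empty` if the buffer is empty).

Answer: xxdadyxxxdadyvxxdadyxdadytq

Derivation:
After op 1 (insert('x')): buffer="xxxvxxtq" (len 8), cursors c1@1 c2@3 c3@6, authorship 1.2..3..
After op 2 (insert('x')): buffer="xxxxxvxxxtq" (len 11), cursors c1@2 c2@5 c3@9, authorship 11.22..33..
After op 3 (add_cursor(8)): buffer="xxxxxvxxxtq" (len 11), cursors c1@2 c2@5 c4@8 c3@9, authorship 11.22..33..
After op 4 (insert('d')): buffer="xxdxxxdvxxdxdtq" (len 15), cursors c1@3 c2@7 c4@11 c3@13, authorship 111.222..3433..
After op 5 (insert('a')): buffer="xxdaxxxdavxxdaxdatq" (len 19), cursors c1@4 c2@9 c4@14 c3@17, authorship 1111.2222..344333..
After op 6 (insert('d')): buffer="xxdadxxxdadvxxdadxdadtq" (len 23), cursors c1@5 c2@11 c4@17 c3@21, authorship 11111.22222..34443333..
After op 7 (insert('y')): buffer="xxdadyxxxdadyvxxdadyxdadytq" (len 27), cursors c1@6 c2@13 c4@20 c3@25, authorship 111111.222222..3444433333..
After op 8 (move_left): buffer="xxdadyxxxdadyvxxdadyxdadytq" (len 27), cursors c1@5 c2@12 c4@19 c3@24, authorship 111111.222222..3444433333..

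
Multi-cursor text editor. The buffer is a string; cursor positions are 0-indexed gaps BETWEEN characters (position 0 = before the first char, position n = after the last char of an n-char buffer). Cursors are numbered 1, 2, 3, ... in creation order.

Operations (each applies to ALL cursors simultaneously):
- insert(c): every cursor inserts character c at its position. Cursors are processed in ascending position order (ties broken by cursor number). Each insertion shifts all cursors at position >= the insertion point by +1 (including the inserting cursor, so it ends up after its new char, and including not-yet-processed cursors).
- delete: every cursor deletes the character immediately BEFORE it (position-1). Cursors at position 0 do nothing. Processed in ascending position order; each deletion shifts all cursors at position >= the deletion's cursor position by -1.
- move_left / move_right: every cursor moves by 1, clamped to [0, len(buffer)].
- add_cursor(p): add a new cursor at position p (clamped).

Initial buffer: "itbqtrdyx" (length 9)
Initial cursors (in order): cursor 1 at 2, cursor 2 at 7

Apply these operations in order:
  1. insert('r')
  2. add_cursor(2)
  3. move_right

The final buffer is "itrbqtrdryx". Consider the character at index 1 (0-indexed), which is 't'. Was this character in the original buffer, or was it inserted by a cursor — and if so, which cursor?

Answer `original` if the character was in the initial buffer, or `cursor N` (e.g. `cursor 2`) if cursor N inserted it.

After op 1 (insert('r')): buffer="itrbqtrdryx" (len 11), cursors c1@3 c2@9, authorship ..1.....2..
After op 2 (add_cursor(2)): buffer="itrbqtrdryx" (len 11), cursors c3@2 c1@3 c2@9, authorship ..1.....2..
After op 3 (move_right): buffer="itrbqtrdryx" (len 11), cursors c3@3 c1@4 c2@10, authorship ..1.....2..
Authorship (.=original, N=cursor N): . . 1 . . . . . 2 . .
Index 1: author = original

Answer: original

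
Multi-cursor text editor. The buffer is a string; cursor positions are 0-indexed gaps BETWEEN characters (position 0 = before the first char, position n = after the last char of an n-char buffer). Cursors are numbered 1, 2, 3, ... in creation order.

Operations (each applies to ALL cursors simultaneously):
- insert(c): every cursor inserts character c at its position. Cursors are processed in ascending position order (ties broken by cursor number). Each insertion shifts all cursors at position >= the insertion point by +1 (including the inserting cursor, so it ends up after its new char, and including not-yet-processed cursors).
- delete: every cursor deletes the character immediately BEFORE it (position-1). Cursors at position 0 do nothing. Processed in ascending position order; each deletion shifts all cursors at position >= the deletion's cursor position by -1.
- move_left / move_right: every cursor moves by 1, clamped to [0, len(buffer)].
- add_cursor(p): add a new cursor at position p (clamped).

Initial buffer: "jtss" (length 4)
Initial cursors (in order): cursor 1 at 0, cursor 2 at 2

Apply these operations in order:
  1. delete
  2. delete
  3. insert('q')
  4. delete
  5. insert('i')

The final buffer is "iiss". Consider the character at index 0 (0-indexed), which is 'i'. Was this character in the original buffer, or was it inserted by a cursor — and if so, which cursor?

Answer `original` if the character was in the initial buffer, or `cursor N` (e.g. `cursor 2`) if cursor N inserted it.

Answer: cursor 1

Derivation:
After op 1 (delete): buffer="jss" (len 3), cursors c1@0 c2@1, authorship ...
After op 2 (delete): buffer="ss" (len 2), cursors c1@0 c2@0, authorship ..
After op 3 (insert('q')): buffer="qqss" (len 4), cursors c1@2 c2@2, authorship 12..
After op 4 (delete): buffer="ss" (len 2), cursors c1@0 c2@0, authorship ..
After op 5 (insert('i')): buffer="iiss" (len 4), cursors c1@2 c2@2, authorship 12..
Authorship (.=original, N=cursor N): 1 2 . .
Index 0: author = 1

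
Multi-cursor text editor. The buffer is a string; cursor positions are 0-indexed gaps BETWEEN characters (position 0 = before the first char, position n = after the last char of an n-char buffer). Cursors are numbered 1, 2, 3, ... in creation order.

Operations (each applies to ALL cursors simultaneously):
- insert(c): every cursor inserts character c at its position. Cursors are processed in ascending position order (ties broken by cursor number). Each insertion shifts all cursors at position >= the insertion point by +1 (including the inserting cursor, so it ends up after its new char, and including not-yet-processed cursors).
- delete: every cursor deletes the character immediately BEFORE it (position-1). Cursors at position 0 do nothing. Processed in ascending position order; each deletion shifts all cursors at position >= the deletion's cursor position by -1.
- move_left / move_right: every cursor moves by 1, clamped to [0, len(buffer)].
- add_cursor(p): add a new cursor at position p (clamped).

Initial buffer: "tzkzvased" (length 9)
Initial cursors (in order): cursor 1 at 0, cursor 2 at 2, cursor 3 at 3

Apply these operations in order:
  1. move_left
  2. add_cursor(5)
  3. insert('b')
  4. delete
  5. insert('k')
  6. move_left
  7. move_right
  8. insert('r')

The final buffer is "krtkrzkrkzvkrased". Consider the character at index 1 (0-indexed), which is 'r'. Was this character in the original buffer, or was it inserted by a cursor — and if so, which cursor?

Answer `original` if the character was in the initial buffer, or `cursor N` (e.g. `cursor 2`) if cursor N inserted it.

Answer: cursor 1

Derivation:
After op 1 (move_left): buffer="tzkzvased" (len 9), cursors c1@0 c2@1 c3@2, authorship .........
After op 2 (add_cursor(5)): buffer="tzkzvased" (len 9), cursors c1@0 c2@1 c3@2 c4@5, authorship .........
After op 3 (insert('b')): buffer="btbzbkzvbased" (len 13), cursors c1@1 c2@3 c3@5 c4@9, authorship 1.2.3...4....
After op 4 (delete): buffer="tzkzvased" (len 9), cursors c1@0 c2@1 c3@2 c4@5, authorship .........
After op 5 (insert('k')): buffer="ktkzkkzvkased" (len 13), cursors c1@1 c2@3 c3@5 c4@9, authorship 1.2.3...4....
After op 6 (move_left): buffer="ktkzkkzvkased" (len 13), cursors c1@0 c2@2 c3@4 c4@8, authorship 1.2.3...4....
After op 7 (move_right): buffer="ktkzkkzvkased" (len 13), cursors c1@1 c2@3 c3@5 c4@9, authorship 1.2.3...4....
After op 8 (insert('r')): buffer="krtkrzkrkzvkrased" (len 17), cursors c1@2 c2@5 c3@8 c4@13, authorship 11.22.33...44....
Authorship (.=original, N=cursor N): 1 1 . 2 2 . 3 3 . . . 4 4 . . . .
Index 1: author = 1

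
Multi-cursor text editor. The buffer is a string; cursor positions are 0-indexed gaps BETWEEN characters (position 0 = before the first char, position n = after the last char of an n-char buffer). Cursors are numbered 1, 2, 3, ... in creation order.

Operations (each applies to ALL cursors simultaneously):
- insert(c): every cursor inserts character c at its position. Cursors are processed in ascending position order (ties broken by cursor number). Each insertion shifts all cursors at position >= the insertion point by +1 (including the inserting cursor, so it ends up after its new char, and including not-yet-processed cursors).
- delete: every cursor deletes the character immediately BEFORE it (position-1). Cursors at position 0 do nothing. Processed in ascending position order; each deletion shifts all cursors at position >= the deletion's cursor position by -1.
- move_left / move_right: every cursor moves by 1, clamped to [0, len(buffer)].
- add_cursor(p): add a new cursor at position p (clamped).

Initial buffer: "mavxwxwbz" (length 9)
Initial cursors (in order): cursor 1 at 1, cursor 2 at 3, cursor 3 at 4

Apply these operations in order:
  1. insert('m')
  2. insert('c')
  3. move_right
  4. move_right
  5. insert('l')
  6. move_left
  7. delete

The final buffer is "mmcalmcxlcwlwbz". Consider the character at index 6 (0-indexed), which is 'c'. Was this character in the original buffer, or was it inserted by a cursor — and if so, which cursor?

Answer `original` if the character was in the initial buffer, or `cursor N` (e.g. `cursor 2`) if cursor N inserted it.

Answer: cursor 2

Derivation:
After op 1 (insert('m')): buffer="mmavmxmwxwbz" (len 12), cursors c1@2 c2@5 c3@7, authorship .1..2.3.....
After op 2 (insert('c')): buffer="mmcavmcxmcwxwbz" (len 15), cursors c1@3 c2@7 c3@10, authorship .11..22.33.....
After op 3 (move_right): buffer="mmcavmcxmcwxwbz" (len 15), cursors c1@4 c2@8 c3@11, authorship .11..22.33.....
After op 4 (move_right): buffer="mmcavmcxmcwxwbz" (len 15), cursors c1@5 c2@9 c3@12, authorship .11..22.33.....
After op 5 (insert('l')): buffer="mmcavlmcxmlcwxlwbz" (len 18), cursors c1@6 c2@11 c3@15, authorship .11..122.323..3...
After op 6 (move_left): buffer="mmcavlmcxmlcwxlwbz" (len 18), cursors c1@5 c2@10 c3@14, authorship .11..122.323..3...
After op 7 (delete): buffer="mmcalmcxlcwlwbz" (len 15), cursors c1@4 c2@8 c3@11, authorship .11.122.23.3...
Authorship (.=original, N=cursor N): . 1 1 . 1 2 2 . 2 3 . 3 . . .
Index 6: author = 2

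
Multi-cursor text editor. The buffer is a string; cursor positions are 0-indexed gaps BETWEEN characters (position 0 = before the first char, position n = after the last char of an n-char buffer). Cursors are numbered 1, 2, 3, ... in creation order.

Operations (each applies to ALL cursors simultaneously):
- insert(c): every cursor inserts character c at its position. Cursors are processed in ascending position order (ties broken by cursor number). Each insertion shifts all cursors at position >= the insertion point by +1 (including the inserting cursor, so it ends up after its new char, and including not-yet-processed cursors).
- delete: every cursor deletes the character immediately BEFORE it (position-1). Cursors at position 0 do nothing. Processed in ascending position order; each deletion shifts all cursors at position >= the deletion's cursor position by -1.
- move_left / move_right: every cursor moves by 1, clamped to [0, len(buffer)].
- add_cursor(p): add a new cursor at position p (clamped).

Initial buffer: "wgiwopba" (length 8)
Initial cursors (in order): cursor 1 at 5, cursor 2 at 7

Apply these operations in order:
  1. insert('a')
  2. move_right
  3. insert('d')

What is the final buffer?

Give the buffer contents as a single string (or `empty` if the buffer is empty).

Answer: wgiwoapdbaad

Derivation:
After op 1 (insert('a')): buffer="wgiwoapbaa" (len 10), cursors c1@6 c2@9, authorship .....1..2.
After op 2 (move_right): buffer="wgiwoapbaa" (len 10), cursors c1@7 c2@10, authorship .....1..2.
After op 3 (insert('d')): buffer="wgiwoapdbaad" (len 12), cursors c1@8 c2@12, authorship .....1.1.2.2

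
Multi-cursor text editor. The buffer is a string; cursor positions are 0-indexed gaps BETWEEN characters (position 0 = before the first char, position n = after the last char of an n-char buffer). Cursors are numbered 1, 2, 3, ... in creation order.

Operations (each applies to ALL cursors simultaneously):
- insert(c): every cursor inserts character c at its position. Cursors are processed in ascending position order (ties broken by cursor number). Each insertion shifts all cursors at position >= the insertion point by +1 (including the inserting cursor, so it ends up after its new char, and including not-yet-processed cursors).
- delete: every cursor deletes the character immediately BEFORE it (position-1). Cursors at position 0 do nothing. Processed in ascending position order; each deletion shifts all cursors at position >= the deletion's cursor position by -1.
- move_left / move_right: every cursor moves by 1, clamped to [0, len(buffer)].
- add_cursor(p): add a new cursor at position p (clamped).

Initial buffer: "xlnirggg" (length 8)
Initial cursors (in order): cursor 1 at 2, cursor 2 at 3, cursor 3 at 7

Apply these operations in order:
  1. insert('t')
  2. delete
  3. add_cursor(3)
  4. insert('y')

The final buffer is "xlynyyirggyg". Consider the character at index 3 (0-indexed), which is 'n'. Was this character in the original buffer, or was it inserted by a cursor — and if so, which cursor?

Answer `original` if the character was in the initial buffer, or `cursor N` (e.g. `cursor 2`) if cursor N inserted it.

Answer: original

Derivation:
After op 1 (insert('t')): buffer="xltntirggtg" (len 11), cursors c1@3 c2@5 c3@10, authorship ..1.2....3.
After op 2 (delete): buffer="xlnirggg" (len 8), cursors c1@2 c2@3 c3@7, authorship ........
After op 3 (add_cursor(3)): buffer="xlnirggg" (len 8), cursors c1@2 c2@3 c4@3 c3@7, authorship ........
After op 4 (insert('y')): buffer="xlynyyirggyg" (len 12), cursors c1@3 c2@6 c4@6 c3@11, authorship ..1.24....3.
Authorship (.=original, N=cursor N): . . 1 . 2 4 . . . . 3 .
Index 3: author = original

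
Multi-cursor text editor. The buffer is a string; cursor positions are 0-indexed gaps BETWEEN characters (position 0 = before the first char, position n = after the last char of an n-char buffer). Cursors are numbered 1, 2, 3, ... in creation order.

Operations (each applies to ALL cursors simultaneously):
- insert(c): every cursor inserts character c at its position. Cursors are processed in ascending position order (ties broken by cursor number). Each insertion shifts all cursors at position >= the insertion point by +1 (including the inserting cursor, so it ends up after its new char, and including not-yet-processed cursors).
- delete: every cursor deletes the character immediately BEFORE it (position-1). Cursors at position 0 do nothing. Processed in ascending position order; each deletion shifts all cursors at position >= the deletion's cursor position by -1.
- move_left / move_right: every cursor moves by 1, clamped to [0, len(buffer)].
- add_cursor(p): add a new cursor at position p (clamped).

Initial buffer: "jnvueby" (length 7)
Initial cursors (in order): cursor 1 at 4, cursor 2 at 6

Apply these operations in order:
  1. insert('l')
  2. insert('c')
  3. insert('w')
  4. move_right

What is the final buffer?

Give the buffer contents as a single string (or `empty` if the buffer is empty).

After op 1 (insert('l')): buffer="jnvulebly" (len 9), cursors c1@5 c2@8, authorship ....1..2.
After op 2 (insert('c')): buffer="jnvulceblcy" (len 11), cursors c1@6 c2@10, authorship ....11..22.
After op 3 (insert('w')): buffer="jnvulcweblcwy" (len 13), cursors c1@7 c2@12, authorship ....111..222.
After op 4 (move_right): buffer="jnvulcweblcwy" (len 13), cursors c1@8 c2@13, authorship ....111..222.

Answer: jnvulcweblcwy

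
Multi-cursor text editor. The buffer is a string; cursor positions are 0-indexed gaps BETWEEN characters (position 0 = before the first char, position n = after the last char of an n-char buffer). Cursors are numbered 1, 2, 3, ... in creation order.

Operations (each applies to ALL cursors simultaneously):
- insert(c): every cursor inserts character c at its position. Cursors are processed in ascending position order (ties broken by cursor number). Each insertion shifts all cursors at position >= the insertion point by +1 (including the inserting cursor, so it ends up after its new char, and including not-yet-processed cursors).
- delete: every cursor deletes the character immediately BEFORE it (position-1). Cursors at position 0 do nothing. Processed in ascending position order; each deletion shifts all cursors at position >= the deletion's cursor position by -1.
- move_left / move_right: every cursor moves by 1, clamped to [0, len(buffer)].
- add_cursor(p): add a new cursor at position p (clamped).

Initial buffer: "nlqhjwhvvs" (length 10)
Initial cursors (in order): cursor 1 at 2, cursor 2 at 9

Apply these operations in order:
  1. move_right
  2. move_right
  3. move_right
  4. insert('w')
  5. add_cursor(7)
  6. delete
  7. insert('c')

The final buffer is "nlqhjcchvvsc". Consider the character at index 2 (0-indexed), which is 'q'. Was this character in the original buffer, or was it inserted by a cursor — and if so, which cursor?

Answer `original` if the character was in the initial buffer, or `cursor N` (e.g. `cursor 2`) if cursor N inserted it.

After op 1 (move_right): buffer="nlqhjwhvvs" (len 10), cursors c1@3 c2@10, authorship ..........
After op 2 (move_right): buffer="nlqhjwhvvs" (len 10), cursors c1@4 c2@10, authorship ..........
After op 3 (move_right): buffer="nlqhjwhvvs" (len 10), cursors c1@5 c2@10, authorship ..........
After op 4 (insert('w')): buffer="nlqhjwwhvvsw" (len 12), cursors c1@6 c2@12, authorship .....1.....2
After op 5 (add_cursor(7)): buffer="nlqhjwwhvvsw" (len 12), cursors c1@6 c3@7 c2@12, authorship .....1.....2
After op 6 (delete): buffer="nlqhjhvvs" (len 9), cursors c1@5 c3@5 c2@9, authorship .........
After op 7 (insert('c')): buffer="nlqhjcchvvsc" (len 12), cursors c1@7 c3@7 c2@12, authorship .....13....2
Authorship (.=original, N=cursor N): . . . . . 1 3 . . . . 2
Index 2: author = original

Answer: original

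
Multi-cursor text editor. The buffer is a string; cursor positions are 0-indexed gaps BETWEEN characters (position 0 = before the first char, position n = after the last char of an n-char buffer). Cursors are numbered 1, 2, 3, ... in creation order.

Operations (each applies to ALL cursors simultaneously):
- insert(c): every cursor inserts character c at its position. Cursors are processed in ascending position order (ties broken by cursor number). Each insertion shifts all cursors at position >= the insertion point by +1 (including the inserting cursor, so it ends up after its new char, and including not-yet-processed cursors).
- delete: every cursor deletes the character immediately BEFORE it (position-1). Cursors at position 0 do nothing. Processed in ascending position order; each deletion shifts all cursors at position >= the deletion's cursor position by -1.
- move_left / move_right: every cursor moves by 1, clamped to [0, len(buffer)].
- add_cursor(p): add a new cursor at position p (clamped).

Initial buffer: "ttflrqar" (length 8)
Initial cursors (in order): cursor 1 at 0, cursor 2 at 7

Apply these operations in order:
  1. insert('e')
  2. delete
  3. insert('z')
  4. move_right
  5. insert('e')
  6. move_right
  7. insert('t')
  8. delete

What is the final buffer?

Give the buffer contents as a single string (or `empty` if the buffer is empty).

Answer: ztetflrqazre

Derivation:
After op 1 (insert('e')): buffer="ettflrqaer" (len 10), cursors c1@1 c2@9, authorship 1.......2.
After op 2 (delete): buffer="ttflrqar" (len 8), cursors c1@0 c2@7, authorship ........
After op 3 (insert('z')): buffer="zttflrqazr" (len 10), cursors c1@1 c2@9, authorship 1.......2.
After op 4 (move_right): buffer="zttflrqazr" (len 10), cursors c1@2 c2@10, authorship 1.......2.
After op 5 (insert('e')): buffer="ztetflrqazre" (len 12), cursors c1@3 c2@12, authorship 1.1......2.2
After op 6 (move_right): buffer="ztetflrqazre" (len 12), cursors c1@4 c2@12, authorship 1.1......2.2
After op 7 (insert('t')): buffer="ztettflrqazret" (len 14), cursors c1@5 c2@14, authorship 1.1.1.....2.22
After op 8 (delete): buffer="ztetflrqazre" (len 12), cursors c1@4 c2@12, authorship 1.1......2.2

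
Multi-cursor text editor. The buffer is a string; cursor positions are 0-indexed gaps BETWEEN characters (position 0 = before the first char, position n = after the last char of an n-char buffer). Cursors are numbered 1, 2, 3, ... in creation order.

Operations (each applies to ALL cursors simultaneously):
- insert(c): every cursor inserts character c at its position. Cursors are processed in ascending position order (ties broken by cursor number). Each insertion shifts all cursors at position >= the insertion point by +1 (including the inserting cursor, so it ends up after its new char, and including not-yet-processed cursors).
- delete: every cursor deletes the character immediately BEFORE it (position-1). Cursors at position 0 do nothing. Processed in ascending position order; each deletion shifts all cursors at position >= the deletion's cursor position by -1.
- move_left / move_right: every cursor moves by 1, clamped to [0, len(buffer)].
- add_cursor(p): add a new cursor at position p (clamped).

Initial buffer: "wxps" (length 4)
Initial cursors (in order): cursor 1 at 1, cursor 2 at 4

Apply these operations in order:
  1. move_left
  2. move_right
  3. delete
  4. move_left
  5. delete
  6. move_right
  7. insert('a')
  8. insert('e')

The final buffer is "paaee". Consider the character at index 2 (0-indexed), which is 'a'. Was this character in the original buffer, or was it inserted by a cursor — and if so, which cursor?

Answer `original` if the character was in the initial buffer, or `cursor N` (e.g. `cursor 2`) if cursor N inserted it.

After op 1 (move_left): buffer="wxps" (len 4), cursors c1@0 c2@3, authorship ....
After op 2 (move_right): buffer="wxps" (len 4), cursors c1@1 c2@4, authorship ....
After op 3 (delete): buffer="xp" (len 2), cursors c1@0 c2@2, authorship ..
After op 4 (move_left): buffer="xp" (len 2), cursors c1@0 c2@1, authorship ..
After op 5 (delete): buffer="p" (len 1), cursors c1@0 c2@0, authorship .
After op 6 (move_right): buffer="p" (len 1), cursors c1@1 c2@1, authorship .
After op 7 (insert('a')): buffer="paa" (len 3), cursors c1@3 c2@3, authorship .12
After op 8 (insert('e')): buffer="paaee" (len 5), cursors c1@5 c2@5, authorship .1212
Authorship (.=original, N=cursor N): . 1 2 1 2
Index 2: author = 2

Answer: cursor 2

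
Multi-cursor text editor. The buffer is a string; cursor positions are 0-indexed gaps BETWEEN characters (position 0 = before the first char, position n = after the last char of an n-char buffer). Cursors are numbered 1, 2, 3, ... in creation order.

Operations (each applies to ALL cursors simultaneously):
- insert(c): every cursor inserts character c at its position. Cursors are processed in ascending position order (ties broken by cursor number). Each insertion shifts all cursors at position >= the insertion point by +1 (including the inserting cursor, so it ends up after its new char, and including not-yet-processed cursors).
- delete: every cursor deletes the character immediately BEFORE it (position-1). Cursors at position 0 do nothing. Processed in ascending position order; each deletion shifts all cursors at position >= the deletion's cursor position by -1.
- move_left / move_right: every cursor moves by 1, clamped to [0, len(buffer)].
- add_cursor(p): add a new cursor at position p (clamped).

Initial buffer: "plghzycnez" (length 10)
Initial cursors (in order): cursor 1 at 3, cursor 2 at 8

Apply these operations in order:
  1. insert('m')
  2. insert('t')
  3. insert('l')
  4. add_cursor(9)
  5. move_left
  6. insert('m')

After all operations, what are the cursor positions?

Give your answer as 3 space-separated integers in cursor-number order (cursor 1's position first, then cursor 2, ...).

Answer: 6 16 10

Derivation:
After op 1 (insert('m')): buffer="plgmhzycnmez" (len 12), cursors c1@4 c2@10, authorship ...1.....2..
After op 2 (insert('t')): buffer="plgmthzycnmtez" (len 14), cursors c1@5 c2@12, authorship ...11.....22..
After op 3 (insert('l')): buffer="plgmtlhzycnmtlez" (len 16), cursors c1@6 c2@14, authorship ...111.....222..
After op 4 (add_cursor(9)): buffer="plgmtlhzycnmtlez" (len 16), cursors c1@6 c3@9 c2@14, authorship ...111.....222..
After op 5 (move_left): buffer="plgmtlhzycnmtlez" (len 16), cursors c1@5 c3@8 c2@13, authorship ...111.....222..
After op 6 (insert('m')): buffer="plgmtmlhzmycnmtmlez" (len 19), cursors c1@6 c3@10 c2@16, authorship ...1111..3...2222..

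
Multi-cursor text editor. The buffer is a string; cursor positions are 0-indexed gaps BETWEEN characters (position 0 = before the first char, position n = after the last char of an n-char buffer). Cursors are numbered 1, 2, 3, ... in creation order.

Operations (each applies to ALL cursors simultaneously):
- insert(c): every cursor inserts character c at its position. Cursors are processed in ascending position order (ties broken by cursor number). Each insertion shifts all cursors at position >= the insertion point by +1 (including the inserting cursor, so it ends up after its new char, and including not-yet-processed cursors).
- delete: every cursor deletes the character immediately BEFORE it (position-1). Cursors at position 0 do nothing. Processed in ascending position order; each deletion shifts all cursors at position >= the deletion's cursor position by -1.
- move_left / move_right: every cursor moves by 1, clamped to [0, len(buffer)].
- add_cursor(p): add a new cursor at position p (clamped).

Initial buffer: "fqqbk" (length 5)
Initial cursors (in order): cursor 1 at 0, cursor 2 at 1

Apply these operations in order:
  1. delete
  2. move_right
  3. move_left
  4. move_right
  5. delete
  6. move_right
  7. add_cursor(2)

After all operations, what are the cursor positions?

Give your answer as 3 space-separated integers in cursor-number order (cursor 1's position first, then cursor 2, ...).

Answer: 1 1 2

Derivation:
After op 1 (delete): buffer="qqbk" (len 4), cursors c1@0 c2@0, authorship ....
After op 2 (move_right): buffer="qqbk" (len 4), cursors c1@1 c2@1, authorship ....
After op 3 (move_left): buffer="qqbk" (len 4), cursors c1@0 c2@0, authorship ....
After op 4 (move_right): buffer="qqbk" (len 4), cursors c1@1 c2@1, authorship ....
After op 5 (delete): buffer="qbk" (len 3), cursors c1@0 c2@0, authorship ...
After op 6 (move_right): buffer="qbk" (len 3), cursors c1@1 c2@1, authorship ...
After op 7 (add_cursor(2)): buffer="qbk" (len 3), cursors c1@1 c2@1 c3@2, authorship ...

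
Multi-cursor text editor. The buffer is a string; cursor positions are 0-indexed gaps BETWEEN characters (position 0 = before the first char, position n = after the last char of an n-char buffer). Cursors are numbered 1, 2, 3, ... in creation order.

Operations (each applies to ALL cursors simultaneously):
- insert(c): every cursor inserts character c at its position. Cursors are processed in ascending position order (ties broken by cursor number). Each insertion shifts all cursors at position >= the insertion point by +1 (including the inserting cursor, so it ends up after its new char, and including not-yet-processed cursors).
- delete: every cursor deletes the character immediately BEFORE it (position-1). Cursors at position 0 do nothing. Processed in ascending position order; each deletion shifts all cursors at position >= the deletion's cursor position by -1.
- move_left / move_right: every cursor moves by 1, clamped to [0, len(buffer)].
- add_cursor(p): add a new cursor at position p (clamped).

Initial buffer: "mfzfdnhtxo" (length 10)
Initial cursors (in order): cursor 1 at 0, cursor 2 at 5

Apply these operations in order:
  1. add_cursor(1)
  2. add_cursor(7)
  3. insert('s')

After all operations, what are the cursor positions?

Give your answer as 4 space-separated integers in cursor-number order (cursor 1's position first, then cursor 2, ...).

After op 1 (add_cursor(1)): buffer="mfzfdnhtxo" (len 10), cursors c1@0 c3@1 c2@5, authorship ..........
After op 2 (add_cursor(7)): buffer="mfzfdnhtxo" (len 10), cursors c1@0 c3@1 c2@5 c4@7, authorship ..........
After op 3 (insert('s')): buffer="smsfzfdsnhstxo" (len 14), cursors c1@1 c3@3 c2@8 c4@11, authorship 1.3....2..4...

Answer: 1 8 3 11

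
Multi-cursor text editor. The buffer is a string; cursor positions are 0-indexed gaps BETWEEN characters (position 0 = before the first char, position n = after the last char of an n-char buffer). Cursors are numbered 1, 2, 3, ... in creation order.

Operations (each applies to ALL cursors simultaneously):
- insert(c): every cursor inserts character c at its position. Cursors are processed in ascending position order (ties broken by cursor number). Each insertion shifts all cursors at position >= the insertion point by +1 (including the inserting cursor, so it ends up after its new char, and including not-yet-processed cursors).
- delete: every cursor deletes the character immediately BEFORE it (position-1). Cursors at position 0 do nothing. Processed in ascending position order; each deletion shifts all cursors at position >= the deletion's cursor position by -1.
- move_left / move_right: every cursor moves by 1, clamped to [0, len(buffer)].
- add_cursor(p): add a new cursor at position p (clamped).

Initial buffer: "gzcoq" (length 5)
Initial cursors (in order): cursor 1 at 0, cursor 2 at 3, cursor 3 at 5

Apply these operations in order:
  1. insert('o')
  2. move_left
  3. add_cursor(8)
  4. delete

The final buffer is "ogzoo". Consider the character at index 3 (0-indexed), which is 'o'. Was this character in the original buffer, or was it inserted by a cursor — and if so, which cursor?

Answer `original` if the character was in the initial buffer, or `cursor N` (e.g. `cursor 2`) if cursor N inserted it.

After op 1 (insert('o')): buffer="ogzcooqo" (len 8), cursors c1@1 c2@5 c3@8, authorship 1...2..3
After op 2 (move_left): buffer="ogzcooqo" (len 8), cursors c1@0 c2@4 c3@7, authorship 1...2..3
After op 3 (add_cursor(8)): buffer="ogzcooqo" (len 8), cursors c1@0 c2@4 c3@7 c4@8, authorship 1...2..3
After op 4 (delete): buffer="ogzoo" (len 5), cursors c1@0 c2@3 c3@5 c4@5, authorship 1..2.
Authorship (.=original, N=cursor N): 1 . . 2 .
Index 3: author = 2

Answer: cursor 2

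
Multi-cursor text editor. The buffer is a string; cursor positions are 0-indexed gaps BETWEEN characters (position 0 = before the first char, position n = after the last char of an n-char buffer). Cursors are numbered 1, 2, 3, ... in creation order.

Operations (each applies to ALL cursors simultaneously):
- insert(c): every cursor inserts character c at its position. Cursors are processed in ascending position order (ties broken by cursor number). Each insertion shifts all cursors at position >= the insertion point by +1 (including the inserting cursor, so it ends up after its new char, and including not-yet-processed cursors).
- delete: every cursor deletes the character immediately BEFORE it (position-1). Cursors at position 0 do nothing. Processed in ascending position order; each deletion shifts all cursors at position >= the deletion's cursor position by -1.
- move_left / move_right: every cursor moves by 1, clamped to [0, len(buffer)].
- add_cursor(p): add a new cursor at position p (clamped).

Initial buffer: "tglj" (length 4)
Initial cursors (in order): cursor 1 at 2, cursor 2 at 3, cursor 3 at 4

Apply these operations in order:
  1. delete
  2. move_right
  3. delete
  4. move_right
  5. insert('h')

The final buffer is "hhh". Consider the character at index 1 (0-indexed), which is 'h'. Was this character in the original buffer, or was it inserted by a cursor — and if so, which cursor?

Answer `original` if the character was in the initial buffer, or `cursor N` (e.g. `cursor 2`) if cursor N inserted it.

After op 1 (delete): buffer="t" (len 1), cursors c1@1 c2@1 c3@1, authorship .
After op 2 (move_right): buffer="t" (len 1), cursors c1@1 c2@1 c3@1, authorship .
After op 3 (delete): buffer="" (len 0), cursors c1@0 c2@0 c3@0, authorship 
After op 4 (move_right): buffer="" (len 0), cursors c1@0 c2@0 c3@0, authorship 
After op 5 (insert('h')): buffer="hhh" (len 3), cursors c1@3 c2@3 c3@3, authorship 123
Authorship (.=original, N=cursor N): 1 2 3
Index 1: author = 2

Answer: cursor 2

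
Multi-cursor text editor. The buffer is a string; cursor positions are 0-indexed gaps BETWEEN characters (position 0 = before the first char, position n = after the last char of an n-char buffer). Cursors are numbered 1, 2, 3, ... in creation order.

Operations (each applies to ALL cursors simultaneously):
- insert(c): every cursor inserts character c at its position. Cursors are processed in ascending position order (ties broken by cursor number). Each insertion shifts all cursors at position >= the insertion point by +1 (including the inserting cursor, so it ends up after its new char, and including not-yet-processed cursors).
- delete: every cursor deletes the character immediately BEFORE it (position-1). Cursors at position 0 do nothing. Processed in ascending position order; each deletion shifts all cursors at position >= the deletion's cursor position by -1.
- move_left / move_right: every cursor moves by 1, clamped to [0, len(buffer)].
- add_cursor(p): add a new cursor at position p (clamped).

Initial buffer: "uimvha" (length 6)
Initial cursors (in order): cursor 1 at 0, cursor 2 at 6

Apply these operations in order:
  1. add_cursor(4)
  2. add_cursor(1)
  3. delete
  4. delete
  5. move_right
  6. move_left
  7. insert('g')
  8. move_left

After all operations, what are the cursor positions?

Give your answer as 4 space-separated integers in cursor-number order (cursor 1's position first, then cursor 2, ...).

After op 1 (add_cursor(4)): buffer="uimvha" (len 6), cursors c1@0 c3@4 c2@6, authorship ......
After op 2 (add_cursor(1)): buffer="uimvha" (len 6), cursors c1@0 c4@1 c3@4 c2@6, authorship ......
After op 3 (delete): buffer="imh" (len 3), cursors c1@0 c4@0 c3@2 c2@3, authorship ...
After op 4 (delete): buffer="i" (len 1), cursors c1@0 c4@0 c2@1 c3@1, authorship .
After op 5 (move_right): buffer="i" (len 1), cursors c1@1 c2@1 c3@1 c4@1, authorship .
After op 6 (move_left): buffer="i" (len 1), cursors c1@0 c2@0 c3@0 c4@0, authorship .
After op 7 (insert('g')): buffer="ggggi" (len 5), cursors c1@4 c2@4 c3@4 c4@4, authorship 1234.
After op 8 (move_left): buffer="ggggi" (len 5), cursors c1@3 c2@3 c3@3 c4@3, authorship 1234.

Answer: 3 3 3 3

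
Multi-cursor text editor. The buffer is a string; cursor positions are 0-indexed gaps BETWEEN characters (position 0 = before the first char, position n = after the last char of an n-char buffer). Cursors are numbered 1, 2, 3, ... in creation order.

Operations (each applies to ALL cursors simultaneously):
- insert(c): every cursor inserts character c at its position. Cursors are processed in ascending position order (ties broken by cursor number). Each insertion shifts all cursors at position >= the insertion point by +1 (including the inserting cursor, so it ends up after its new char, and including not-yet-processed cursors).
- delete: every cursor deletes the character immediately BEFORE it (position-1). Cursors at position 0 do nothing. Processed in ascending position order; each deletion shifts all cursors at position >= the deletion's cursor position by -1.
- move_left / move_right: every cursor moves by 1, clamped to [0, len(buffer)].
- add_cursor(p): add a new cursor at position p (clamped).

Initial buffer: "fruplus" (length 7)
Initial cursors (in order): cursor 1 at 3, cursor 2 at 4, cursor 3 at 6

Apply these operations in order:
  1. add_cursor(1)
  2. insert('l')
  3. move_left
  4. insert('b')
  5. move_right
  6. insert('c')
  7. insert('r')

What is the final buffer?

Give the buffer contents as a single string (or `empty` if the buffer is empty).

After op 1 (add_cursor(1)): buffer="fruplus" (len 7), cursors c4@1 c1@3 c2@4 c3@6, authorship .......
After op 2 (insert('l')): buffer="flrulplluls" (len 11), cursors c4@2 c1@5 c2@7 c3@10, authorship .4..1.2..3.
After op 3 (move_left): buffer="flrulplluls" (len 11), cursors c4@1 c1@4 c2@6 c3@9, authorship .4..1.2..3.
After op 4 (insert('b')): buffer="fblrublpbllubls" (len 15), cursors c4@2 c1@6 c2@9 c3@13, authorship .44..11.22..33.
After op 5 (move_right): buffer="fblrublpbllubls" (len 15), cursors c4@3 c1@7 c2@10 c3@14, authorship .44..11.22..33.
After op 6 (insert('c')): buffer="fblcrublcpblclublcs" (len 19), cursors c4@4 c1@9 c2@13 c3@18, authorship .444..111.222..333.
After op 7 (insert('r')): buffer="fblcrrublcrpblcrlublcrs" (len 23), cursors c4@5 c1@11 c2@16 c3@22, authorship .4444..1111.2222..3333.

Answer: fblcrrublcrpblcrlublcrs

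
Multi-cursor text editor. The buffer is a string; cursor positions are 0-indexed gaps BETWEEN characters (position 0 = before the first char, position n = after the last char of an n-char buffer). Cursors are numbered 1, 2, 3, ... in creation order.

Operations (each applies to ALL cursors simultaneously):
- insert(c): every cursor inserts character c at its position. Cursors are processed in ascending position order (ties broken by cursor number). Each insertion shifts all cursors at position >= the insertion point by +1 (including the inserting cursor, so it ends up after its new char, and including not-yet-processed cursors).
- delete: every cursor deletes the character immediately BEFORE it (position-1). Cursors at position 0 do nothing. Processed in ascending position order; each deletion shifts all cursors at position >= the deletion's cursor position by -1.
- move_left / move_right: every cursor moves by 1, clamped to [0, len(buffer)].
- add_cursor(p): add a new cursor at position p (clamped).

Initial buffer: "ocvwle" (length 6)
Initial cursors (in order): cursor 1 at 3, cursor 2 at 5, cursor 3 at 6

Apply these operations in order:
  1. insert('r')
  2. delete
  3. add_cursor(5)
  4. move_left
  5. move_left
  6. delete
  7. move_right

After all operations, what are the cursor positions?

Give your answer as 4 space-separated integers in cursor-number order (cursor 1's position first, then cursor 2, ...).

After op 1 (insert('r')): buffer="ocvrwlrer" (len 9), cursors c1@4 c2@7 c3@9, authorship ...1..2.3
After op 2 (delete): buffer="ocvwle" (len 6), cursors c1@3 c2@5 c3@6, authorship ......
After op 3 (add_cursor(5)): buffer="ocvwle" (len 6), cursors c1@3 c2@5 c4@5 c3@6, authorship ......
After op 4 (move_left): buffer="ocvwle" (len 6), cursors c1@2 c2@4 c4@4 c3@5, authorship ......
After op 5 (move_left): buffer="ocvwle" (len 6), cursors c1@1 c2@3 c4@3 c3@4, authorship ......
After op 6 (delete): buffer="le" (len 2), cursors c1@0 c2@0 c3@0 c4@0, authorship ..
After op 7 (move_right): buffer="le" (len 2), cursors c1@1 c2@1 c3@1 c4@1, authorship ..

Answer: 1 1 1 1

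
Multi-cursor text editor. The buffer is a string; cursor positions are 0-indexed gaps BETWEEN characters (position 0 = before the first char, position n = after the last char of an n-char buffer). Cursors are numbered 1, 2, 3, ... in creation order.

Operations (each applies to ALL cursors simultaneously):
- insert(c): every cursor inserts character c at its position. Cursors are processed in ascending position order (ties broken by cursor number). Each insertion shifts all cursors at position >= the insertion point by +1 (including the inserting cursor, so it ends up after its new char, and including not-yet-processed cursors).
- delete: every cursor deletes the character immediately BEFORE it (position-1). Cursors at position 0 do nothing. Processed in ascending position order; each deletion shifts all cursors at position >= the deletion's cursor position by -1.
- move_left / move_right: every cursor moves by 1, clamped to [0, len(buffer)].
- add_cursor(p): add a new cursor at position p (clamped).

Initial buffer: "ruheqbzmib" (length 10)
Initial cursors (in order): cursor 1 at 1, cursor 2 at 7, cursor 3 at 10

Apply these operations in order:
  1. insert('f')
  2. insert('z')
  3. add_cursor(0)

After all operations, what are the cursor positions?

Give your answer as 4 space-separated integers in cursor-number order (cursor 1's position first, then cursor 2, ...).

After op 1 (insert('f')): buffer="rfuheqbzfmibf" (len 13), cursors c1@2 c2@9 c3@13, authorship .1......2...3
After op 2 (insert('z')): buffer="rfzuheqbzfzmibfz" (len 16), cursors c1@3 c2@11 c3@16, authorship .11......22...33
After op 3 (add_cursor(0)): buffer="rfzuheqbzfzmibfz" (len 16), cursors c4@0 c1@3 c2@11 c3@16, authorship .11......22...33

Answer: 3 11 16 0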